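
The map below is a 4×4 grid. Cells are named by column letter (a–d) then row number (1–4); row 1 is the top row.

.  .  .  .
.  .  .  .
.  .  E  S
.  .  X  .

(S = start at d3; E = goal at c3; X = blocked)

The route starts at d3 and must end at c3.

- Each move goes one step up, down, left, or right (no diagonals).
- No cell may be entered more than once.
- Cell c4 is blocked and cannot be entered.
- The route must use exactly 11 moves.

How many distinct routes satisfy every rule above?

8

Need simple routes of exactly 11 moves from d3 to c3 (Manhattan distance 1, so 5 moves are spent on a detour and 5 undoing it).
Enumerating: d3 d2 d1 c1 c2 b2 b1 a1 a2 a3 b3 c3 | d3 d2 d1 c1 c2 b2 a2 a3 a4 b4 b3 c3 | d3 d2 d1 c1 b1 b2 a2 a3 a4 b4 b3 c3 | d3 d2 d1 c1 b1 a1 a2 a3 a4 b4 b3 c3 | d3 d2 d1 c1 b1 a1 a2 a3 b3 b2 c2 c3 | d3 d2 c2 c1 b1 b2 a2 a3 a4 b4 b3 c3 | d3 d2 c2 c1 b1 a1 a2 a3 a4 b4 b3 c3 | d3 d2 c2 b2 b1 a1 a2 a3 a4 b4 b3 c3.
That gives 8 routes.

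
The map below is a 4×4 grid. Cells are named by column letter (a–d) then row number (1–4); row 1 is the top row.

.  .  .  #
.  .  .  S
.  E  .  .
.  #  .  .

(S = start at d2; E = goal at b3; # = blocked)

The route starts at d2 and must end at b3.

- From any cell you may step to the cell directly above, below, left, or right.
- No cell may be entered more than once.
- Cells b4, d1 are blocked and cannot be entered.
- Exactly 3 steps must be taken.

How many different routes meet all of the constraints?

Need simple routes of exactly 3 moves from d2 to b3 (Manhattan distance 3, so 0 moves are spent on a detour and 0 undoing it).
Enumerating: d2 d3 c3 b3 | d2 c2 c3 b3 | d2 c2 b2 b3.
That gives 3 routes.

3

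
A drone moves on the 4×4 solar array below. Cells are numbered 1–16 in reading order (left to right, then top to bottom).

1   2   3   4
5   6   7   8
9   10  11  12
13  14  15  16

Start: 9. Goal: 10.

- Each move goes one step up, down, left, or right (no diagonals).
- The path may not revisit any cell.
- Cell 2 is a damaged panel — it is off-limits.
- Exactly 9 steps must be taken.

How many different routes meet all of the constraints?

9

Need simple routes of exactly 9 moves from 9 to 10 (Manhattan distance 1, so 4 moves are spent on a detour and 4 undoing it).
Branch systematically from the start, pruning whenever the remaining move budget drops below the Manhattan distance to 10 or differs from it in parity. Grouping the completions by first move — via 5: 5; via 13: 4 (no valid completion starts via 10) — and summing: 5 + 4 = 9.
That gives 9 routes.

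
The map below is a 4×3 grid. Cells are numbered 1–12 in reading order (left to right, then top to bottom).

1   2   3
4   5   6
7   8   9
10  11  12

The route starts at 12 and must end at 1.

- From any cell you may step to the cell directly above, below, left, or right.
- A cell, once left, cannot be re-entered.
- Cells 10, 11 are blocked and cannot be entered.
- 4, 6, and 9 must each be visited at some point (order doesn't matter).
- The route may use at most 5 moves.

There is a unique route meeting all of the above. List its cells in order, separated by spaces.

The budget equals the shortest possible length, so every move has to be on a shortest route through the required cells.
Route from 12: 2× up (reaching 6), 2× left (reaching 4), up to 1 — 5 moves in all.
Check: all required cells visited; 5 ≤ 5 moves.

12 9 6 5 4 1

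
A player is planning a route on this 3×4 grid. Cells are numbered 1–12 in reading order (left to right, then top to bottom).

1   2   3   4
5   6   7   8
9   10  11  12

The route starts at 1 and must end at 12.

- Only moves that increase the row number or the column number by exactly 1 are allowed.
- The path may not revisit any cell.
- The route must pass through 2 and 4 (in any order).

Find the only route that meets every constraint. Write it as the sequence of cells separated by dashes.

1 - 2 - 3 - 4 - 8 - 12

Moves only go right or down, so the column and row indices never decrease.
Route from 1: 3× right (reaching 4), 2× down (reaching 12) — 5 moves in all.
Check: all required cells visited.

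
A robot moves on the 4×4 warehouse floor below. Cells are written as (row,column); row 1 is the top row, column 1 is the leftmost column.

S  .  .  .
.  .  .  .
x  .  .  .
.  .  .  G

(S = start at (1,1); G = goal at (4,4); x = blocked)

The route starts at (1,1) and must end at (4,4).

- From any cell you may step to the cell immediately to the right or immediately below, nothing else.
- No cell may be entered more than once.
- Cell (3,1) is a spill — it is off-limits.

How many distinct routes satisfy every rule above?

16

A right/down-only route from (1,1) to (4,4) makes exactly 3 down-moves and 3 right-moves in some order.
With no other constraints that would be C(6,3) = 20 routes.
Subtract routes through each blocked cell (inclusion–exclusion for overlaps): − through (3,1): 4 → 16.
That gives 16 routes.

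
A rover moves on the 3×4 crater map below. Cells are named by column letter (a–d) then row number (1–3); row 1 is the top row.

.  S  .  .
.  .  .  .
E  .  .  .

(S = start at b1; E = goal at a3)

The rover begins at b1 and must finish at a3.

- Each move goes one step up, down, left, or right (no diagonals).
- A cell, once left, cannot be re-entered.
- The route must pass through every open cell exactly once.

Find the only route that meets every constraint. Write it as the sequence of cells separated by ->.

b1 -> a1 -> a2 -> b2 -> c2 -> c1 -> d1 -> d2 -> d3 -> c3 -> b3 -> a3

Need to visit all 12 open cells exactly once, starting at b1 and ending at a3.
Cell d1 has only two open neighbours (d2 and c1), so the path must pass straight through it: one of those is the cell it's entered from and the other is where it exits.
Route from b1: left to a1, down to a2, 2× right (reaching c2), up to c1, right to d1, 2× down (reaching d3), 3× left (reaching a3) — 11 moves in all.
Check: all 12 open cells covered.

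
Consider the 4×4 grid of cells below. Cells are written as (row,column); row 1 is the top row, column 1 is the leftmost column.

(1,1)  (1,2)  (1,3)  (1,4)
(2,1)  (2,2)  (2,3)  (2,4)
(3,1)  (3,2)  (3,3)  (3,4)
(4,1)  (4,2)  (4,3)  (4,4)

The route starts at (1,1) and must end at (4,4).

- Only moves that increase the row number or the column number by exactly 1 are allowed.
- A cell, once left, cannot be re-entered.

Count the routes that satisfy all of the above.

A right/down-only route from (1,1) to (4,4) makes exactly 3 down-moves and 3 right-moves in some order.
With no other constraints that would be C(6,3) = 20 routes.
That gives 20 routes.

20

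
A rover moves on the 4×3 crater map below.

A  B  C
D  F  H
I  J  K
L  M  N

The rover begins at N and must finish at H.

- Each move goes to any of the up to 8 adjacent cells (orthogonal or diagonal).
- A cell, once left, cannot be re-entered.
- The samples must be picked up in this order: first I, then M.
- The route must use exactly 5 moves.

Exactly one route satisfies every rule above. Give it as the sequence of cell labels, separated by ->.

The waypoints must appear in the order I, M, with no cell reused.
Route from N: up-left 1 to J, left 1 to I, down-right 1 to M, up-right 1 to K, up 1 to H — 5 moves in all.
Check: order respected (I at step 2, M at step 3); 5 moves as required.

N -> J -> I -> M -> K -> H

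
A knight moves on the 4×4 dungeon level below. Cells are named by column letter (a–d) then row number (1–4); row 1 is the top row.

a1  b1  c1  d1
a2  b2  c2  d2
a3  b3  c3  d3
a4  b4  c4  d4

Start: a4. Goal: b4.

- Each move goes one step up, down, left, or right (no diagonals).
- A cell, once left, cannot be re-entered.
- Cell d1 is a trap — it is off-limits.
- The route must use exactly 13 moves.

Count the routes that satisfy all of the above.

8

Need simple routes of exactly 13 moves from a4 to b4 (Manhattan distance 1, so 6 moves are spent on a detour and 6 undoing it).
Enumerating: a4 a3 a2 a1 b1 b2 b3 c3 c2 d2 d3 d4 c4 b4 | a4 a3 a2 a1 b1 b2 c2 d2 d3 d4 c4 c3 b3 b4 | a4 a3 a2 a1 b1 c1 c2 b2 b3 c3 d3 d4 c4 b4 | a4 a3 a2 a1 b1 c1 c2 d2 d3 d4 c4 c3 b3 b4 | a4 a3 a2 b2 b1 c1 c2 d2 d3 d4 c4 c3 b3 b4 | a4 a3 b3 b2 a2 a1 b1 c1 c2 c3 d3 d4 c4 b4 | a4 a3 b3 b2 a2 a1 b1 c1 c2 d2 d3 d4 c4 b4 | a4 a3 b3 b2 a2 a1 b1 c1 c2 d2 d3 c3 c4 b4.
That gives 8 routes.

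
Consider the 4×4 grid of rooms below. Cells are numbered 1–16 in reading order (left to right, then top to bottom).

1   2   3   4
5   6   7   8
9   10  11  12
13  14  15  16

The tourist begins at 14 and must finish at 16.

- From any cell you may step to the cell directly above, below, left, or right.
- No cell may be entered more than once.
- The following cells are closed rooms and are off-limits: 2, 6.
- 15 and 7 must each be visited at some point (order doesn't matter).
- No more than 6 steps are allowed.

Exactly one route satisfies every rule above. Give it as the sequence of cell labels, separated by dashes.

The 6-move cap with required stops at 15, 7 leaves no slack for detours.
Route from 14: right to 15, 2× up (reaching 7), right to 8, 2× down (reaching 16) — 6 moves in all.
Check: all required cells visited; 6 ≤ 6 moves.

14 - 15 - 11 - 7 - 8 - 12 - 16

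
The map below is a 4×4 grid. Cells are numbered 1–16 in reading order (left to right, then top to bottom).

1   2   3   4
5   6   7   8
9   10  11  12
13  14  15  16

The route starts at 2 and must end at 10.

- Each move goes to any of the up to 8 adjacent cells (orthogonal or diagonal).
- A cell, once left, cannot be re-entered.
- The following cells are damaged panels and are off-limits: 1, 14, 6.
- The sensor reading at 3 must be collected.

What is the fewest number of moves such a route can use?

3

Any route passes through 3 somewhere between 2 and 10. Summing Chebyshev distances along the two legs (2 → 3 → 10) gives a lower bound of 1 + 2 = 3 moves.
A route of 3 moves achieves this: 2 → 3 → 7 → 10.
Since 3 matches the lower bound, it is optimal.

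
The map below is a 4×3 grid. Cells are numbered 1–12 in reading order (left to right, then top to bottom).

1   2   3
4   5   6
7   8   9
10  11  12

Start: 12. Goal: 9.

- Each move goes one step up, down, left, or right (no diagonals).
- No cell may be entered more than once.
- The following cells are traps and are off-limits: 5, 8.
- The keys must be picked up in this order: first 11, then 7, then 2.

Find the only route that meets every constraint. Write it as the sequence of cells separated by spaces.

12 11 10 7 4 1 2 3 6 9

The waypoints must appear in the order 11, 7, 2, with no cell reused.
Route from 12: 2× left (reaching 10), 3× up (reaching 1), 2× right (reaching 3), 2× down (reaching 9) — 9 moves in all.
Check: order respected (11 at step 1, 7 at step 3, 2 at step 6).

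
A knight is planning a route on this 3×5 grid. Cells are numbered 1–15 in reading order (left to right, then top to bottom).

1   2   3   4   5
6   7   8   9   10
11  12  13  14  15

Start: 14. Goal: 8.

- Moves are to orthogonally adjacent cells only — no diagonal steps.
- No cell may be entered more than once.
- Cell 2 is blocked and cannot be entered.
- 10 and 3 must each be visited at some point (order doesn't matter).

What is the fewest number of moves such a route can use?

Any route passes through 10 and 3 in some order between 14 and 8. Summing Manhattan distances along each leg and taking the cheapest ordering (14 → 10 → 3 → 8) gives a lower bound of 2 + 3 + 1 = 6 moves.
A route of 6 moves achieves this: 14 → 9 → 10 → 5 → 4 → 3 → 8.
Since 6 matches the lower bound, it is optimal.

6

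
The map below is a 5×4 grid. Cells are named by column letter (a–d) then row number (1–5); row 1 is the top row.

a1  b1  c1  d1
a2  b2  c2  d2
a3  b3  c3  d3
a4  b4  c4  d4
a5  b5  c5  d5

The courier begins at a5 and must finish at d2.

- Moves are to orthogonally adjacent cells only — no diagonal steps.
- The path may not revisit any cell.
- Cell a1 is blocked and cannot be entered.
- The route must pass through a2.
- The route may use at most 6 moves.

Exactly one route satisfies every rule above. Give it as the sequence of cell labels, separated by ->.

a5 -> a4 -> a3 -> a2 -> b2 -> c2 -> d2

The budget equals the shortest possible length, so every move has to be on a shortest route through the required cells.
Route from a5: 3× up (reaching a2), 3× right (reaching d2) — 6 moves in all.
Check: all required cells visited; 6 ≤ 6 moves.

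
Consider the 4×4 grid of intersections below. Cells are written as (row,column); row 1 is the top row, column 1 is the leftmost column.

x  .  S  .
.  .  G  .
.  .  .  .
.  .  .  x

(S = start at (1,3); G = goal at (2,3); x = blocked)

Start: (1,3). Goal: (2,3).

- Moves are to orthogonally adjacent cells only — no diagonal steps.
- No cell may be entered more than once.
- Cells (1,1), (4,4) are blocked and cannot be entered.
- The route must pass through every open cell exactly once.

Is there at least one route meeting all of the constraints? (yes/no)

Colour the cells like a checkerboard: each orthogonal step flips colour, so a Hamiltonian route alternates colours. Here there are 6 cells of one colour and 8 of the other, with start on the opposite colour to the goal — the counts and endpoints can't be arranged into an alternating sequence of length 14, so no Hamiltonian route exists.

no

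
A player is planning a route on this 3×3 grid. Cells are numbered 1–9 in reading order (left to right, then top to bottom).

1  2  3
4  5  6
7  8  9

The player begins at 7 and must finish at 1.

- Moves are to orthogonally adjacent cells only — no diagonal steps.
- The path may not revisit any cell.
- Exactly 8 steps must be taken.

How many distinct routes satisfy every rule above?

Need simple routes of exactly 8 moves from 7 to 1 (Manhattan distance 2, so 3 moves are spent on a detour and 3 undoing it).
Enumerating: 7 4 5 8 9 6 3 2 1 | 7 8 9 6 3 2 5 4 1.
That gives 2 routes.

2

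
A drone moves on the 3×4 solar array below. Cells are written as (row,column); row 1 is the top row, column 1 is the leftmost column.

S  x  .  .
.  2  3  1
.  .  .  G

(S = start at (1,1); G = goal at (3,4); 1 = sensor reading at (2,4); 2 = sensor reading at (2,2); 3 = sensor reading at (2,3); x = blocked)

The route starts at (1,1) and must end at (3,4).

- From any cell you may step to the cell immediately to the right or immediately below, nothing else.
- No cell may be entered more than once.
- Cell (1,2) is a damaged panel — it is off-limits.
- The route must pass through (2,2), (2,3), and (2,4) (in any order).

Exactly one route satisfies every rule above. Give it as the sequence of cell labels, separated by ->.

Moves only go right or down, so the column and row indices never decrease.
Route from (1,1): down 1 to (2,1), right 3 to (2,4), down 1 to (3,4) — 5 moves in all.
Check: all required cells visited.

(1,1) -> (2,1) -> (2,2) -> (2,3) -> (2,4) -> (3,4)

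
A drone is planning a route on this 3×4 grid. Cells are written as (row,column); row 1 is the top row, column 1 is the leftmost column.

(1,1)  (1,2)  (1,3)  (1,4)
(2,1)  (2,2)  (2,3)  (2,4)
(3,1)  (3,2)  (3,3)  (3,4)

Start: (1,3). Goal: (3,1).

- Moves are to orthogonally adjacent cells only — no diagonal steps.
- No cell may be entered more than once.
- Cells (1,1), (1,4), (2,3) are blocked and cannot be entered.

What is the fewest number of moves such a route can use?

4

The Manhattan distance from (1,3) to (3,1) is |1−3| + |3−1| = 4, so at least 4 moves are needed.
A route of 4 moves achieves this: (1,3) → (1,2) → (2,2) → (3,2) → (3,1).
Since 4 matches the lower bound, it is optimal.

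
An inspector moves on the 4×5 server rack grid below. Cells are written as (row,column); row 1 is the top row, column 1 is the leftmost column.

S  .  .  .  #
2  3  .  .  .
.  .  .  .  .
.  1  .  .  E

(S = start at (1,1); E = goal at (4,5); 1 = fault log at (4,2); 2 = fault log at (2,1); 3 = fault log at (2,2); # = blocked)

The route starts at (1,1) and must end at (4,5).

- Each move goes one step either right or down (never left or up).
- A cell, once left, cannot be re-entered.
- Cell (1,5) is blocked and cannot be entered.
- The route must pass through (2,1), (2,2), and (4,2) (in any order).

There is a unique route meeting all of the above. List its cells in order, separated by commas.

(1,1), (2,1), (2,2), (3,2), (4,2), (4,3), (4,4), (4,5)

Moves only go right or down, so the column and row indices never decrease.
Route from (1,1): down to (2,1), right to (2,2), 2× down (reaching (4,2)), 3× right (reaching (4,5)) — 7 moves in all.
Check: all required cells visited.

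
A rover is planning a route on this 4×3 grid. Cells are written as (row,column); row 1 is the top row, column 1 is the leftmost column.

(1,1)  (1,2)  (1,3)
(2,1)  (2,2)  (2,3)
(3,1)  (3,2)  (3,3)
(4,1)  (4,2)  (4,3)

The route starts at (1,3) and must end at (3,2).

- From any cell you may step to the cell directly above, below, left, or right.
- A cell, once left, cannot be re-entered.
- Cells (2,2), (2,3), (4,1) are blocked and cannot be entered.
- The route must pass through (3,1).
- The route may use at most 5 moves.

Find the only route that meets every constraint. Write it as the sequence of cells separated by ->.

The budget equals the shortest possible length, so every move has to be on a shortest route through the required cells.
Route from (1,3): left 2 to (1,1), down 2 to (3,1), right 1 to (3,2) — 5 moves in all.
Check: all required cells visited; 5 ≤ 5 moves.

(1,3) -> (1,2) -> (1,1) -> (2,1) -> (3,1) -> (3,2)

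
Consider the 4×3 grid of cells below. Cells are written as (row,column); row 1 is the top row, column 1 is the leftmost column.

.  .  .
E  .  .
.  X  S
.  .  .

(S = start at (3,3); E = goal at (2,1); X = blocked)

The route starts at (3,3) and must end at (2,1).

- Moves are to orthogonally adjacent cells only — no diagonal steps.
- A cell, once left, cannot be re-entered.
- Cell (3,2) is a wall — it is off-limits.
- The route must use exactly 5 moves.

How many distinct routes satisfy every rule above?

4

Need simple routes of exactly 5 moves from (3,3) to (2,1) (Manhattan distance 3, so 1 moves are spent on a detour and 1 undoing it).
Enumerating: (3,3) (2,3) (1,3) (1,2) (2,2) (2,1) | (3,3) (2,3) (1,3) (1,2) (1,1) (2,1) | (3,3) (2,3) (2,2) (1,2) (1,1) (2,1) | (3,3) (4,3) (4,2) (4,1) (3,1) (2,1).
That gives 4 routes.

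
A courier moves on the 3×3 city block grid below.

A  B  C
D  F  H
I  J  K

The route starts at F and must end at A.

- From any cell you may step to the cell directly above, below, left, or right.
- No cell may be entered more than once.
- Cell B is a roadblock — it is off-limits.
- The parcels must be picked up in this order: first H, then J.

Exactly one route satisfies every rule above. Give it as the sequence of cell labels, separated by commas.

F, H, K, J, I, D, A

The waypoints must appear in the order H, J, with no cell reused.
Route from F: right 1 to H, down 1 to K, left 2 to I, up 2 to A — 6 moves in all.
Check: order respected (H at step 1, J at step 3).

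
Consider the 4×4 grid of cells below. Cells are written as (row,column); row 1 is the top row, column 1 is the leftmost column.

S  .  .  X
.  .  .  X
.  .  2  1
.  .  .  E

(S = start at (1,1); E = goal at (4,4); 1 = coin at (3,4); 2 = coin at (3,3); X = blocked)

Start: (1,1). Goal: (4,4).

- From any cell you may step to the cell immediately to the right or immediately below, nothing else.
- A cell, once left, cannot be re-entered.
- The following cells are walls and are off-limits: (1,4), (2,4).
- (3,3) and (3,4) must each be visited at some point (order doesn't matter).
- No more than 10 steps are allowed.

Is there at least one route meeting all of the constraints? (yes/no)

One route that works: (1,1) → (2,1) → (3,1) → (3,2) → (3,3) → (3,4) → (4,4).

yes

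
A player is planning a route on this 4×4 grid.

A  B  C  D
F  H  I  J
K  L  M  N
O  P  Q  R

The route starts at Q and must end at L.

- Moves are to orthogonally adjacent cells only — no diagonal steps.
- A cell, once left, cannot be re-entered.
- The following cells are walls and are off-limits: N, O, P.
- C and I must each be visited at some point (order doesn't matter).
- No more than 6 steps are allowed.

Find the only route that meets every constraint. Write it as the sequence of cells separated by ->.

The budget equals the shortest possible length, so every move has to be on a shortest route through the required cells.
Route from Q: up 3 to C, left 1 to B, down 2 to L — 6 moves in all.
Check: all required cells visited; 6 ≤ 6 moves.

Q -> M -> I -> C -> B -> H -> L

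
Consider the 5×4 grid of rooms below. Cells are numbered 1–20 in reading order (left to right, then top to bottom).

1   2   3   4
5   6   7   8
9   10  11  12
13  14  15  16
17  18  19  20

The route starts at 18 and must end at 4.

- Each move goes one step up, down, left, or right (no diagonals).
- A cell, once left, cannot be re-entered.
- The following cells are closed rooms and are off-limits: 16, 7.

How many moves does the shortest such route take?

The Manhattan distance from 18 to 4 is |5−1| + |2−4| = 6, so at least 6 moves are needed.
A route of 6 moves achieves this: 18 → 14 → 10 → 6 → 2 → 3 → 4.
Since 6 matches the lower bound, it is optimal.

6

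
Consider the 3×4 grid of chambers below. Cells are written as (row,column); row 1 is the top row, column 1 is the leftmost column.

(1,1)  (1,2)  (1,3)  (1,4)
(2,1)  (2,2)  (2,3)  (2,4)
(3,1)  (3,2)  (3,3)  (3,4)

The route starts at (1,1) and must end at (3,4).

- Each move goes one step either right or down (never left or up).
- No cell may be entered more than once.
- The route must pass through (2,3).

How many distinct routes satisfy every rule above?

6

A right/down-only route from (1,1) to (3,4) makes exactly 2 down-moves and 3 right-moves in some order.
With no other constraints that would be C(5,2) = 10 routes.
Split at (2,3) and multiply the segment counts: (1,1)→(2,3): 3; (2,3)→(3,4): 2; product = 6.
That gives 6 routes.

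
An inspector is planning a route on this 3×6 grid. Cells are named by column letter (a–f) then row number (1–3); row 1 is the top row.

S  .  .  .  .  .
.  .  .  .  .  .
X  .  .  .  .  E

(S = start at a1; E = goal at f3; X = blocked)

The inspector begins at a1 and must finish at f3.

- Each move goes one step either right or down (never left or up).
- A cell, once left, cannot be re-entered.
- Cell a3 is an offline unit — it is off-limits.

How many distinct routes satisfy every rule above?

20

A right/down-only route from a1 to f3 makes exactly 2 down-moves and 5 right-moves in some order.
With no other constraints that would be C(7,2) = 21 routes.
Subtract routes through each blocked cell (inclusion–exclusion for overlaps): − through a3: 1 → 20.
That gives 20 routes.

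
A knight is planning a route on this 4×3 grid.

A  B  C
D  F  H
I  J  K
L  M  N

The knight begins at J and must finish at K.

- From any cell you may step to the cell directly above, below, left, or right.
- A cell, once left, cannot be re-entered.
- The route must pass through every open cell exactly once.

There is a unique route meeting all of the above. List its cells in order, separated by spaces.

Need to visit all 12 open cells exactly once, starting at J and ending at K.
Route from J: up 1 to F, right 1 to H, up 1 to C, left 2 to A, down 3 to L, right 2 to N, up 1 to K — 11 moves in all.
Check: all 12 open cells covered.

J F H C B A D I L M N K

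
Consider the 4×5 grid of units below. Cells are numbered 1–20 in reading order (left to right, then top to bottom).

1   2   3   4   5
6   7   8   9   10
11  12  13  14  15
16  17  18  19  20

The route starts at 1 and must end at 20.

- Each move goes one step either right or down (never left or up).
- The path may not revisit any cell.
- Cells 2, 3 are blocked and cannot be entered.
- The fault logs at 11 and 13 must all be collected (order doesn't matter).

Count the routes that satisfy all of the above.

3

A right/down-only route from 1 to 20 makes exactly 3 down-moves and 4 right-moves in some order.
With no other constraints that would be C(7,3) = 35 routes.
A monotone route can only reach the required cells in the order 11, 13, so split there and multiply the segment counts (each segment already excludes blocked cells): 1→11: 1; 11→13: 1; 13→20: 3; product = 3.
That gives 3 routes.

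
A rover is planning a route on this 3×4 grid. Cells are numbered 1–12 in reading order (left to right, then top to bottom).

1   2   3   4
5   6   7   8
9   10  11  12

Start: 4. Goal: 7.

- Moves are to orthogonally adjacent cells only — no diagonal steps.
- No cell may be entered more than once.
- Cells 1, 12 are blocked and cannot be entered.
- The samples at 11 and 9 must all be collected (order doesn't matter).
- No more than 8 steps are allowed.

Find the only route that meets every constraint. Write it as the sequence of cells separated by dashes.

The budget equals the shortest possible length, so every move has to be on a shortest route through the required cells.
Route from 4: left 2 to 2, down 1 to 6, left 1 to 5, down 1 to 9, right 2 to 11, up 1 to 7 — 8 moves in all.
Check: all required cells visited; 8 ≤ 8 moves.

4 - 3 - 2 - 6 - 5 - 9 - 10 - 11 - 7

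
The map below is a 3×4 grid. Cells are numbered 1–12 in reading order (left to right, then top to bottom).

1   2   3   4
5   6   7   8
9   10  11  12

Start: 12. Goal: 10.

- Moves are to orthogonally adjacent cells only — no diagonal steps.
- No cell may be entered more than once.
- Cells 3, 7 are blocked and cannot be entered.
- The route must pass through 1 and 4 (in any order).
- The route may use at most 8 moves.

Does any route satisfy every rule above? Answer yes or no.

no

4 must be visited but has only one open neighbour (8), and it is neither the start nor the goal — the route would have to enter and leave through 8, re-entering it.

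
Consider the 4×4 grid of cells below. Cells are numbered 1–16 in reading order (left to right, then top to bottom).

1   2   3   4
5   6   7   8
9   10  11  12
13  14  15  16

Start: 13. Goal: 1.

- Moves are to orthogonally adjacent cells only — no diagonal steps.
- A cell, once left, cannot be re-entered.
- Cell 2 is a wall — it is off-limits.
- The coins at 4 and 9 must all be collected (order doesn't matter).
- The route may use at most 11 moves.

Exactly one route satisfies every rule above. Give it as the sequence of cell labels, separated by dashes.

13 - 9 - 10 - 11 - 12 - 8 - 4 - 3 - 7 - 6 - 5 - 1

The budget equals the shortest possible length, so every move has to be on a shortest route through the required cells.
Route from 13: up to 9, 3× right (reaching 12), 2× up (reaching 4), left to 3, down to 7, 2× left (reaching 5), up to 1 — 11 moves in all.
Check: all required cells visited; 11 ≤ 11 moves.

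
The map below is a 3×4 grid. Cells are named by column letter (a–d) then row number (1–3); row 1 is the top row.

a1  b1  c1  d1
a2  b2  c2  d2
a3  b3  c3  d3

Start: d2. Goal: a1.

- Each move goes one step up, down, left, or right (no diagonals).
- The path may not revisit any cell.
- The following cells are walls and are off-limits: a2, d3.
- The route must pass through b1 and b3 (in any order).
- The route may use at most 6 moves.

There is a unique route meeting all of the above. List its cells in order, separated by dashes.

The budget equals the shortest possible length, so every move has to be on a shortest route through the required cells.
Route from d2: left 1 to c2, down 1 to c3, left 1 to b3, up 2 to b1, left 1 to a1 — 6 moves in all.
Check: all required cells visited; 6 ≤ 6 moves.

d2 - c2 - c3 - b3 - b2 - b1 - a1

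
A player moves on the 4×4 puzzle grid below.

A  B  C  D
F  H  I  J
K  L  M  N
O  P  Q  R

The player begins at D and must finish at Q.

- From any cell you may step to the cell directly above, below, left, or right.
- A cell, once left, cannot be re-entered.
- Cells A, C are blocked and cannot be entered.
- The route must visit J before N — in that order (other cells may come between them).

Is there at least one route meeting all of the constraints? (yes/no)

yes

One route that works: D → J → N → R → Q.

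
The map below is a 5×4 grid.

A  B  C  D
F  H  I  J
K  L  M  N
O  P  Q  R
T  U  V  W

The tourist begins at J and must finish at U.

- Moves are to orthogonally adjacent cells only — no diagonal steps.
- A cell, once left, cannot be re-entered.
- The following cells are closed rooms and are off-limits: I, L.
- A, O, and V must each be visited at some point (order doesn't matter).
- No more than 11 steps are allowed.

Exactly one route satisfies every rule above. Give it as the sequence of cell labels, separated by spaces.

J D C B A F K O P Q V U

The 11-move cap with required stops at A, O, V leaves no slack for detours.
Route from J: up 1 to D, left 3 to A, down 3 to O, right 2 to Q, down 1 to V, left 1 to U — 11 moves in all.
Check: all required cells visited; 11 ≤ 11 moves.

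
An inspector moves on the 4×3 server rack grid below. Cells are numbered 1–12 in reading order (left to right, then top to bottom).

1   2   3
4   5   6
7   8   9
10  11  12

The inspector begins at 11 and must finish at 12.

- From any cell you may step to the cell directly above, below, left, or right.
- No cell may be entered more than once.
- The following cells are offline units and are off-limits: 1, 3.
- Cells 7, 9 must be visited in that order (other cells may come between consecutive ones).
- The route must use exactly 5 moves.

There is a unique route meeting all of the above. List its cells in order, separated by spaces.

11 10 7 8 9 12

The waypoints must appear in the order 7, 9, with no cell reused.
Route from 11: left to 10, up to 7, 2× right (reaching 9), down to 12 — 5 moves in all.
Check: order respected (7 at step 2, 9 at step 4); 5 moves as required.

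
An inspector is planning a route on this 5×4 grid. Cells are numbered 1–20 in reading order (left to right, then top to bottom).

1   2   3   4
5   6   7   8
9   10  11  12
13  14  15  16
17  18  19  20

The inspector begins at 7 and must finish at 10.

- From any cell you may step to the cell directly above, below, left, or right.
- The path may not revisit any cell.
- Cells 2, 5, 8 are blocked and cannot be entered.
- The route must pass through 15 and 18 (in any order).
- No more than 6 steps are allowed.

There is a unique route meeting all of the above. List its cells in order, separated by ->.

7 -> 11 -> 15 -> 19 -> 18 -> 14 -> 10

The 6-move cap with required stops at 15, 18 leaves no slack for detours.
Route from 7: 3× down (reaching 19), left to 18, 2× up (reaching 10) — 6 moves in all.
Check: all required cells visited; 6 ≤ 6 moves.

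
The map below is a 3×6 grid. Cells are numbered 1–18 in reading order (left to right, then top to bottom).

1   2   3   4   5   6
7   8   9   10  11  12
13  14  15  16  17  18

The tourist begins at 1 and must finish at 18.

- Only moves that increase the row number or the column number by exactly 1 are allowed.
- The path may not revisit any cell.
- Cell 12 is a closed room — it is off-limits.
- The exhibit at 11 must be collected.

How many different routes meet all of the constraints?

A right/down-only route from 1 to 18 makes exactly 2 down-moves and 5 right-moves in some order.
With no other constraints that would be C(7,2) = 21 routes.
Split at 11 and multiply the segment counts (each segment already excludes blocked cells): 1→11: 5; 11→18: 1; product = 5.
That gives 5 routes.

5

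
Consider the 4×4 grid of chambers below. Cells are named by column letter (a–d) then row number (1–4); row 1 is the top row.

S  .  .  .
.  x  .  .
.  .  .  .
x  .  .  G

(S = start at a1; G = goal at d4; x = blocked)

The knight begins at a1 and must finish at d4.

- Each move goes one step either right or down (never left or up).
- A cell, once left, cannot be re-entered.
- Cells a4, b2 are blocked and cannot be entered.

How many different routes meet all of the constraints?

7

A right/down-only route from a1 to d4 makes exactly 3 down-moves and 3 right-moves in some order.
With no other constraints that would be C(6,3) = 20 routes.
Subtract routes through each blocked cell (inclusion–exclusion for overlaps): − through b2: 12 − through a4: 1 → 7.
That gives 7 routes.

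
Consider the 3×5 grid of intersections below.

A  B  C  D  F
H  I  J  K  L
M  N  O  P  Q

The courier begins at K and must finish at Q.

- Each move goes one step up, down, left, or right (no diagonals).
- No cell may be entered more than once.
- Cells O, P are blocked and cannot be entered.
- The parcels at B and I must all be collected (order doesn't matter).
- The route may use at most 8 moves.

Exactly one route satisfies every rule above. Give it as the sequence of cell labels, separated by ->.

K -> J -> I -> B -> C -> D -> F -> L -> Q

Any route must reach B and I and still end at Q within 8 moves, so the order of the required stops is forced.
Route from K: 2× left (reaching I), up to B, 3× right (reaching F), 2× down (reaching Q) — 8 moves in all.
Check: all required cells visited; 8 ≤ 8 moves.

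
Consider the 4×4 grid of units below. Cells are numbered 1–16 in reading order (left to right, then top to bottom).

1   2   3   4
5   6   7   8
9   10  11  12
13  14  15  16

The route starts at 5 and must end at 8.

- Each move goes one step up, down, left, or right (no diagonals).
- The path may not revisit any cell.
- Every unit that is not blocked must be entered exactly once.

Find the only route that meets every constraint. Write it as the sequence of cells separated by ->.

5 -> 1 -> 2 -> 6 -> 10 -> 9 -> 13 -> 14 -> 15 -> 16 -> 12 -> 11 -> 7 -> 3 -> 4 -> 8

Need to visit all 16 open cells exactly once, starting at 5 and ending at 8.
Cell 16 has only two open neighbours (12 and 15), so the path must pass straight through it: one of those is the cell it's entered from and the other is where it exits.
Route from 5: up to 1, right to 2, 2× down (reaching 10), left to 9, down to 13, 3× right (reaching 16), up to 12, left to 11, 2× up (reaching 3), right to 4, down to 8 — 15 moves in all.
Check: all 16 open cells covered.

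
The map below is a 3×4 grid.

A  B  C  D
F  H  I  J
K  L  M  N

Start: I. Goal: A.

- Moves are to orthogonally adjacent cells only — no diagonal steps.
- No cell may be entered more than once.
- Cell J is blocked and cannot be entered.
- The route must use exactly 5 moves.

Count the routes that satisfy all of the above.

Need simple routes of exactly 5 moves from I to A (Manhattan distance 3, so 1 moves are spent on a detour and 1 undoing it).
Enumerating: I C B H F A | I M L H B A | I M L H F A | I M L K F A | I H L K F A.
That gives 5 routes.

5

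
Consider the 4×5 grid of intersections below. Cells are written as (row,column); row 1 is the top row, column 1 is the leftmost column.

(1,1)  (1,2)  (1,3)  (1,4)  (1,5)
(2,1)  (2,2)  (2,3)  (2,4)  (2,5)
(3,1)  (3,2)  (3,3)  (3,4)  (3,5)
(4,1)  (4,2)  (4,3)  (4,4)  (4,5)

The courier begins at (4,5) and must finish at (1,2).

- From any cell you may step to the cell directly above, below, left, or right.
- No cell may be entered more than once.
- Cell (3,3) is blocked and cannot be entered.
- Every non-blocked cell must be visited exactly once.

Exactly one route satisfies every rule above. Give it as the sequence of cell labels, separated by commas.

Need to visit all 19 open cells exactly once, starting at (4,5) and ending at (1,2).
Cell (4,3) has only two open neighbours ((4,2) and (4,4)), so the path must pass straight through it: one of those is the cell it's entered from and the other is where it exits.
Route from (4,5): up 3 to (1,5), left 2 to (1,3), down 1 to (2,3), right 1 to (2,4), down 2 to (4,4), left 3 to (4,1), up 1 to (3,1), right 1 to (3,2), up 1 to (2,2), left 1 to (2,1), up 1 to (1,1), right 1 to (1,2) — 18 moves in all.
Check: all 19 open cells covered.

(4,5), (3,5), (2,5), (1,5), (1,4), (1,3), (2,3), (2,4), (3,4), (4,4), (4,3), (4,2), (4,1), (3,1), (3,2), (2,2), (2,1), (1,1), (1,2)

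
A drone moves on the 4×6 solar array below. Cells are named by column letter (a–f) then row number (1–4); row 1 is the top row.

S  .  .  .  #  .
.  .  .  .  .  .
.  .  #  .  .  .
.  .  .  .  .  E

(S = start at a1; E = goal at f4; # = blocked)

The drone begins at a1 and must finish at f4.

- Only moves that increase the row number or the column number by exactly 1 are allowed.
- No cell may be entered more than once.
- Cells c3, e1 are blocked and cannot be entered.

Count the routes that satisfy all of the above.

28

A right/down-only route from a1 to f4 makes exactly 3 down-moves and 5 right-moves in some order.
With no other constraints that would be C(8,3) = 56 routes.
Subtract routes through each blocked cell (inclusion–exclusion for overlaps): − through e1: 4 − through c3: 24 → 28.
That gives 28 routes.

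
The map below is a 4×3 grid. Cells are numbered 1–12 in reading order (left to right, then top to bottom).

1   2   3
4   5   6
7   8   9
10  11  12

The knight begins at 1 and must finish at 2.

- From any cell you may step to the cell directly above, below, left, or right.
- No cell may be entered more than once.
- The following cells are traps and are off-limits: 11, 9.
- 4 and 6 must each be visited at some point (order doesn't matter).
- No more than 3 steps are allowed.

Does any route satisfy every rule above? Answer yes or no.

Even ignoring the no-revisit rule, getting from 1 to 2, taking the cheapest ordering 1 → 4 → 6 → 2 needs at least 1 + 2 + 2 = 5 moves (Manhattan distance per leg), which exceeds the 3-move limit.

no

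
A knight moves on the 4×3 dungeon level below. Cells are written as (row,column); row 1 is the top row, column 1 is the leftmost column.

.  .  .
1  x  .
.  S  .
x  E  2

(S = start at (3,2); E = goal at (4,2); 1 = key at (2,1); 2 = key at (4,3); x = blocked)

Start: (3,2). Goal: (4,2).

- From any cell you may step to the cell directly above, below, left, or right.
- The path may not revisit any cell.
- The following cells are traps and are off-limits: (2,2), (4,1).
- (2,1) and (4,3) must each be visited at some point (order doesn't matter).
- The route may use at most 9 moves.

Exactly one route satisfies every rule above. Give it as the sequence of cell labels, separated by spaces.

Any route must reach (2,1) and (4,3) and still end at (4,2) within 9 moves, so the order of the required stops is forced.
Route from (3,2): left to (3,1), 2× up (reaching (1,1)), 2× right (reaching (1,3)), 3× down (reaching (4,3)), left to (4,2) — 9 moves in all.
Check: all required cells visited; 9 ≤ 9 moves.

(3,2) (3,1) (2,1) (1,1) (1,2) (1,3) (2,3) (3,3) (4,3) (4,2)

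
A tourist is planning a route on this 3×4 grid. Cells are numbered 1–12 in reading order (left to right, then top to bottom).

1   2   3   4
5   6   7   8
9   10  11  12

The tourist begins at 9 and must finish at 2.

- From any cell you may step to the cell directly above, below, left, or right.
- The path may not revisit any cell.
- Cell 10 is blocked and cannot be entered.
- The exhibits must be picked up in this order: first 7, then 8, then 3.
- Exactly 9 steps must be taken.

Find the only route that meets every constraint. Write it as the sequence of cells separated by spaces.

The waypoints must appear in the order 7, 8, 3, with no cell reused.
Route from 9: up 1 to 5, right 2 to 7, down 1 to 11, right 1 to 12, up 2 to 4, left 2 to 2 — 9 moves in all.
Check: order respected (7 at step 3, 8 at step 6, 3 at step 8); 9 moves as required.

9 5 6 7 11 12 8 4 3 2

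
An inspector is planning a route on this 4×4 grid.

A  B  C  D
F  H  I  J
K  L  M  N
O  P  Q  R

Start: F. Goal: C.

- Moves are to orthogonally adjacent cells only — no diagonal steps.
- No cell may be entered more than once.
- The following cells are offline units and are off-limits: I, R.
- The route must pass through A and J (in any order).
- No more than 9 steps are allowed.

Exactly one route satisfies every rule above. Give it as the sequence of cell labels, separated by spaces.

F A B H L M N J D C

The 9-move cap with required stops at A, J leaves no slack for detours.
Route from F: up 1 to A, right 1 to B, down 2 to L, right 2 to N, up 2 to D, left 1 to C — 9 moves in all.
Check: all required cells visited; 9 ≤ 9 moves.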